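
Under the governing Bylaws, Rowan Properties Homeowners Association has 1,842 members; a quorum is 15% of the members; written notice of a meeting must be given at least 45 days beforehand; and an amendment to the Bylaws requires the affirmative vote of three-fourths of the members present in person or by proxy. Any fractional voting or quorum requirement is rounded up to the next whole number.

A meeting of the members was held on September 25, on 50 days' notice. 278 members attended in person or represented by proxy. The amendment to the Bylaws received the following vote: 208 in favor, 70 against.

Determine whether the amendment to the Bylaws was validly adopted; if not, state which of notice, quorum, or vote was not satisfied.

Notice: 50 days given; 45 required. Satisfied.
Quorum: 15% of 1,842 = 276.30, rounded up to 277; 278 present. Satisfied.
Vote: requires three-fourths of those present (278); 3/4 of 278 = 208.50, rounded up to 209, so 209 needed; 208 in favor. Not satisfied.

Invalid — vote requirement not satisfied.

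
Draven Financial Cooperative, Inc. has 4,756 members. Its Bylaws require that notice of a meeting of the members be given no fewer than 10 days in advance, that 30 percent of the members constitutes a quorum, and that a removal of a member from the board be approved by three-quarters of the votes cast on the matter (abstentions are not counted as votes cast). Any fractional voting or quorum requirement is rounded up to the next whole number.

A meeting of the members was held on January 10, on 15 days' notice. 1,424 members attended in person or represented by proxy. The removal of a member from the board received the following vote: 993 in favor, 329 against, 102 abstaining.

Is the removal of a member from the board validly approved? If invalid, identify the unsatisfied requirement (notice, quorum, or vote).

Notice: 15 days given; 10 required. Satisfied.
Quorum: 30% of 4,756 = 1,426.80, rounded up to 1,427; 1,424 present. Not satisfied.
Vote: requires three-fourths of the votes cast (1,424 − 102 abstaining = 1,322); 3/4 of 1322 = 991.50, rounded up to 992, so 992 needed; 993 in favor. Satisfied.

Invalid — quorum requirement not satisfied.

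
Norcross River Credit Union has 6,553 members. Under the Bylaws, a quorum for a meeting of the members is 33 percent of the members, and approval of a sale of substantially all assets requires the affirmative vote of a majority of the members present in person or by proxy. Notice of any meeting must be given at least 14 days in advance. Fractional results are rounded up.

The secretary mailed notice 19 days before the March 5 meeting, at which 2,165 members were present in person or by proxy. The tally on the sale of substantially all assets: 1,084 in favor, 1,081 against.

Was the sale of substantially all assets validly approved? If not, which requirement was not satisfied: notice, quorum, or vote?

Valid — all requirements satisfied.

Notice: 19 days given; 14 required. Satisfied.
Quorum: 33% of 6,553 = 2,162.49, rounded up to 2,163; 2,165 present. Satisfied.
Vote: requires a majority of those present (2,165); a majority of 2165 is 1083, so 1,083 needed; 1,084 in favor. Satisfied.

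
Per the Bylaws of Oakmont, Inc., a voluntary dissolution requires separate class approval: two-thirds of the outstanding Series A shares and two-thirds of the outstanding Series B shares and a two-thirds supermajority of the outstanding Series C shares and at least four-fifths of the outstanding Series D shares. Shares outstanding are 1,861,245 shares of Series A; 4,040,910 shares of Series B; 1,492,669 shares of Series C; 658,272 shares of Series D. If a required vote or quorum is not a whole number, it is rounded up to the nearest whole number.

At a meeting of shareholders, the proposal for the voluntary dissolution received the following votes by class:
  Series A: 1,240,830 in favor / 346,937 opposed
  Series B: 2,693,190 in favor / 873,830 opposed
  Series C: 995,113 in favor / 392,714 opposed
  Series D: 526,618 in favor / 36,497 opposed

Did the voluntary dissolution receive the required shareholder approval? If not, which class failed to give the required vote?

Not approved — the Series B shares did not give the required vote.

Series A: 2/3 of 1861245 = 1240830; 1,240,830 required, 1,240,830 in favor — approved.
Series B: 2/3 of 4040910 = 2693940; 2,693,940 required, 2,693,190 in favor — not approved.
Series C: 2/3 of 1492669 = 995112.67, rounded up to 995113; 995,113 required, 995,113 in favor — approved.
Series D: 4/5 of 658272 = 526617.60, rounded up to 526618; 526,618 required, 526,618 in favor — approved.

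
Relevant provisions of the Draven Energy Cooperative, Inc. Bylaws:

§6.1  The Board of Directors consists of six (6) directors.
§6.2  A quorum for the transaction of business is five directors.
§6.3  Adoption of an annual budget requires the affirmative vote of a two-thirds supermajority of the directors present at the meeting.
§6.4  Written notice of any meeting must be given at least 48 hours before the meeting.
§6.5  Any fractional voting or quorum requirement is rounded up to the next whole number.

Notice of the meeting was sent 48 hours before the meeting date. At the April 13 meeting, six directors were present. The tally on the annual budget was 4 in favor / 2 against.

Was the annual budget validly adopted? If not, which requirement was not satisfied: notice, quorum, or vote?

Valid — all requirements satisfied.

Notice: 48 hours given; 48 required (48 ≥ 48). Satisfied.
Quorum: 6 present; quorum is 5. Satisfied.
Vote: the annual budget requires two-thirds of the directors present (6). 2/3 of 6 = 4, so 4 affirmative votes are needed; 4 voted in favor. Satisfied.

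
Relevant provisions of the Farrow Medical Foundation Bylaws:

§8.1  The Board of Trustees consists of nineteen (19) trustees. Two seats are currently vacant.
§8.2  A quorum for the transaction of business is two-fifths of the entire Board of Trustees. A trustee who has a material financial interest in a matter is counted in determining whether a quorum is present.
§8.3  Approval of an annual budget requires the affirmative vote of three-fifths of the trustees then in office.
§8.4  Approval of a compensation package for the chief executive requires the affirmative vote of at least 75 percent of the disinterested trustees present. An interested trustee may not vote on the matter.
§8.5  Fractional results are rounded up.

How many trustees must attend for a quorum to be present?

2/5 of 19 = 7.60, rounded up to 8.

8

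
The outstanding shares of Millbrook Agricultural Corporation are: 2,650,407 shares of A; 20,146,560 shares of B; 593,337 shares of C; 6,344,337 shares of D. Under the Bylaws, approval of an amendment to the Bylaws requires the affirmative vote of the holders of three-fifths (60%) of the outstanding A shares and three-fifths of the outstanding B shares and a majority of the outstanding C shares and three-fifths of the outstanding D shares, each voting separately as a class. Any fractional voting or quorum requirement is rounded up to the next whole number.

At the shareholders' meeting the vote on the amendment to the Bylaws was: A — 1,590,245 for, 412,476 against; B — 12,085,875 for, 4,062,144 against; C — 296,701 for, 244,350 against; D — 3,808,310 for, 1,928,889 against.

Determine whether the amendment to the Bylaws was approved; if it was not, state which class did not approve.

A: 3/5 of 2650407 = 1590244.20, rounded up to 1590245; 1,590,245 required, 1,590,245 in favor — approved.
B: 3/5 of 20146560 = 12087936; 12,087,936 required, 12,085,875 in favor — not approved.
C: a majority of 593337 is 296669; 296,669 required, 296,701 in favor — approved.
D: 3/5 of 6344337 = 3806602.20, rounded up to 3806603; 3,806,603 required, 3,808,310 in favor — approved.

Not approved — the B shares did not give the required vote.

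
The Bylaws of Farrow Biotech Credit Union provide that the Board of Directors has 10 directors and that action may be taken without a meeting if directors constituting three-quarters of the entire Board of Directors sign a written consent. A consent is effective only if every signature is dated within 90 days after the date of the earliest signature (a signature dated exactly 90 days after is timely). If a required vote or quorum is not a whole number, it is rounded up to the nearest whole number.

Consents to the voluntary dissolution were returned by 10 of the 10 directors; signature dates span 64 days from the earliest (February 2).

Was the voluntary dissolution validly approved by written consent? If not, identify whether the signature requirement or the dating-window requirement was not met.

Signatures required: three-quarters of 10 — 3/4 of 10 = 7.50, rounded up to 8, so 8 needed; 10 signed. Sufficient.
Dating window: the latest signature is 64 days after the earliest; the limit is 90 days. Within the window.

Effective — both the signature and dating-window requirements are satisfied.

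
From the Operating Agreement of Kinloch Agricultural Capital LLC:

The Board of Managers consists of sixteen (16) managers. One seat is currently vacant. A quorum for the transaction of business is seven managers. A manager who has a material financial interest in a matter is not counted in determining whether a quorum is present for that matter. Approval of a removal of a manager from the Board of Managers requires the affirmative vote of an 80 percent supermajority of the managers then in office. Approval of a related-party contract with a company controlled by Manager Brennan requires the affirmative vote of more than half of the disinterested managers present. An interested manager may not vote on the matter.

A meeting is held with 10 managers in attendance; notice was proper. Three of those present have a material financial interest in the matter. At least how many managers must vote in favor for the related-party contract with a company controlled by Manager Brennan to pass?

4

The related-party contract with a company controlled by Manager Brennan requires a majority of the disinterested managers present (10 − 3 = 7).
A majority of 7 is 4.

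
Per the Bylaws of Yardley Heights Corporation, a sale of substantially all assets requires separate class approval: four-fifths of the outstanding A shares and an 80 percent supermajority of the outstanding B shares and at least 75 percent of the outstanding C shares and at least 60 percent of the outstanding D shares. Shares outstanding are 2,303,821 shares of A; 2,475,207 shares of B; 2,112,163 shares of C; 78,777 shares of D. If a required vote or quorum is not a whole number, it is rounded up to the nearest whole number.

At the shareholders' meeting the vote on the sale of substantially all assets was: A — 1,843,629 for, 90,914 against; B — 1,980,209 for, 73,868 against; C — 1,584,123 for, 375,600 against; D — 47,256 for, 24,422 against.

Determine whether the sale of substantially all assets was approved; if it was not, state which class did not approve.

Not approved — the D shares did not give the required vote.

A: 4/5 of 2303821 = 1843056.80, rounded up to 1843057; 1,843,057 required, 1,843,629 in favor — approved.
B: 4/5 of 2475207 = 1980165.60, rounded up to 1980166; 1,980,166 required, 1,980,209 in favor — approved.
C: 3/4 of 2112163 = 1584122.25, rounded up to 1584123; 1,584,123 required, 1,584,123 in favor — approved.
D: 3/5 of 78777 = 47266.20, rounded up to 47267; 47,267 required, 47,256 in favor — not approved.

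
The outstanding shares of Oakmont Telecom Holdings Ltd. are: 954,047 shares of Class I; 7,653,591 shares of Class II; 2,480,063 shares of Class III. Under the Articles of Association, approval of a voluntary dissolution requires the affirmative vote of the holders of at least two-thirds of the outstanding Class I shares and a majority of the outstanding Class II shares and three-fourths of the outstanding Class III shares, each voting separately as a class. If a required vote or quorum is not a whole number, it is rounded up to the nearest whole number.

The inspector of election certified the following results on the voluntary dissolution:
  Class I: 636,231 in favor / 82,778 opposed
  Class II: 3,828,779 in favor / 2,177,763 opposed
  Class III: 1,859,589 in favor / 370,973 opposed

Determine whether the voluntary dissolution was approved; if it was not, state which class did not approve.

Class I: 2/3 of 954047 = 636031.33, rounded up to 636032; 636,032 required, 636,231 in favor — approved.
Class II: a majority of 7653591 is 3826796; 3,826,796 required, 3,828,779 in favor — approved.
Class III: 3/4 of 2480063 = 1860047.25, rounded up to 1860048; 1,860,048 required, 1,859,589 in favor — not approved.

Not approved — the Class III shares did not give the required vote.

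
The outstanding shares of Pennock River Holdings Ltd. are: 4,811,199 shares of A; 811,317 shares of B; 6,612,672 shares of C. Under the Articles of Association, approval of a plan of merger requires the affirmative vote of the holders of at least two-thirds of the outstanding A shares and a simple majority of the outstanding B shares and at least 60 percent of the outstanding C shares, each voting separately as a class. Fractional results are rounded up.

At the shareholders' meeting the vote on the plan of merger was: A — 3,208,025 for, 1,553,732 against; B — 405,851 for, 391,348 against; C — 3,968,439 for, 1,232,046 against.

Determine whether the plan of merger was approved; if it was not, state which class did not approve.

Approved — every class gave the required vote.

A: 2/3 of 4811199 = 3207466; 3,207,466 required, 3,208,025 in favor — approved.
B: a majority of 811317 is 405659; 405,659 required, 405,851 in favor — approved.
C: 3/5 of 6612672 = 3967603.20, rounded up to 3967604; 3,967,604 required, 3,968,439 in favor — approved.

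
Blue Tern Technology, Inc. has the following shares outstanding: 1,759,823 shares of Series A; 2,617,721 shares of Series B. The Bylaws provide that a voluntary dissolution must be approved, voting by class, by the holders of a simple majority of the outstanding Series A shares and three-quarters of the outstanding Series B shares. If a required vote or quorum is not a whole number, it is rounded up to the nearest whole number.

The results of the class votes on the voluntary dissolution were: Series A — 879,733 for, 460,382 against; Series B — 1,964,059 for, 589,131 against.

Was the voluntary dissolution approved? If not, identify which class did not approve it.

Not approved — the Series A shares did not give the required vote.

Series A: a majority of 1759823 is 879912; 879,912 required, 879,733 in favor — not approved.
Series B: 3/4 of 2617721 = 1963290.75, rounded up to 1963291; 1,963,291 required, 1,964,059 in favor — approved.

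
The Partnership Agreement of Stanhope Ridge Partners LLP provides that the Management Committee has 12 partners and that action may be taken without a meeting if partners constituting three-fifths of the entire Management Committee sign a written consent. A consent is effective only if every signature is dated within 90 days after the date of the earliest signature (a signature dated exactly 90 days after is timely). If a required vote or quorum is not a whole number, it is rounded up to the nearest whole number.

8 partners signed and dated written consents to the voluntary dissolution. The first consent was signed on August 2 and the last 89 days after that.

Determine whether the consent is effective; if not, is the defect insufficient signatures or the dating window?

Signatures required: three-fifths of 12 — 3/5 of 12 = 7.20, rounded up to 8, so 8 needed; 8 signed. Sufficient.
Dating window: the latest signature is 89 days after the earliest; the limit is 90 days. Within the window.

Effective — both the signature and dating-window requirements are satisfied.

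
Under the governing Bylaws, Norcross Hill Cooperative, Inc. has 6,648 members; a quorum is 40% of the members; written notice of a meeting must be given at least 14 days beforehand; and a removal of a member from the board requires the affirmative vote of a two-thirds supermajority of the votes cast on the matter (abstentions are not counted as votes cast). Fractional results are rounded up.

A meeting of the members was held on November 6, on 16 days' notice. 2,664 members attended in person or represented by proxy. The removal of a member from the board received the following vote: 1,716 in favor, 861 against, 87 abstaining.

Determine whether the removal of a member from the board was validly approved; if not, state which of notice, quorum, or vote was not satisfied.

Notice: 16 days given; 14 required. Satisfied.
Quorum: 40% of 6,648 = 2,659.20, rounded up to 2,660; 2,664 present. Satisfied.
Vote: requires two-thirds of the votes cast (2,664 − 87 abstaining = 2,577); 2/3 of 2577 = 1718, so 1,718 needed; 1,716 in favor. Not satisfied.

Invalid — vote requirement not satisfied.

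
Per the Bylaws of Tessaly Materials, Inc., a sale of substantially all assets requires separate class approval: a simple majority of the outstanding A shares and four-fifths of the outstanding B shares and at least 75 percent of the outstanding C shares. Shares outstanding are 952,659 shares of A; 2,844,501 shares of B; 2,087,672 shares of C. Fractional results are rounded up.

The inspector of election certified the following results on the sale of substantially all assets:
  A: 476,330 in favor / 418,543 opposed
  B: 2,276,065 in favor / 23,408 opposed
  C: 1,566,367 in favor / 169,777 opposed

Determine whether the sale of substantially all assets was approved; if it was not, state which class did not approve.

A: a majority of 952659 is 476330; 476,330 required, 476,330 in favor — approved.
B: 4/5 of 2844501 = 2275600.80, rounded up to 2275601; 2,275,601 required, 2,276,065 in favor — approved.
C: 3/4 of 2087672 = 1565754; 1,565,754 required, 1,566,367 in favor — approved.

Approved — every class gave the required vote.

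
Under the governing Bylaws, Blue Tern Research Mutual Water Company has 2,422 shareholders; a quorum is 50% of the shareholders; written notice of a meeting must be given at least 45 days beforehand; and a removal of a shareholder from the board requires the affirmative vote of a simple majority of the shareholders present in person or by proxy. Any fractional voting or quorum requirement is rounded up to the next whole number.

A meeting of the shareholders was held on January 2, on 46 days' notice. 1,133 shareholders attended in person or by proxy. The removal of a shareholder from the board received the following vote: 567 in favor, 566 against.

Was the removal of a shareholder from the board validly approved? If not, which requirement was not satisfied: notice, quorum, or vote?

Invalid — quorum requirement not satisfied.

Notice: 46 days given; 45 required. Satisfied.
Quorum: 50% of 2,422 = 1,211; 1,133 present. Not satisfied.
Vote: requires a majority of those present (1,133); a majority of 1133 is 567, so 567 needed; 567 in favor. Satisfied.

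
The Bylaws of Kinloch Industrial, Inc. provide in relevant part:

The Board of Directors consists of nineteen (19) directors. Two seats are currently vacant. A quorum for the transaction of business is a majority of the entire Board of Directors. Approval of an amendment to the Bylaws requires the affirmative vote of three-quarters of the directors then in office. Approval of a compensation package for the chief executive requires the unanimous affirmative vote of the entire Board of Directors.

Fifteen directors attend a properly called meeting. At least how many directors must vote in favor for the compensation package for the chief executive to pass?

The compensation package for the chief executive requires the unanimous vote of the entire Board of Directors (19).
Unanimous means all 19.
(Only 15 can vote, so the compensation package for the chief executive cannot pass at this meeting, but the required vote is still 19.)

19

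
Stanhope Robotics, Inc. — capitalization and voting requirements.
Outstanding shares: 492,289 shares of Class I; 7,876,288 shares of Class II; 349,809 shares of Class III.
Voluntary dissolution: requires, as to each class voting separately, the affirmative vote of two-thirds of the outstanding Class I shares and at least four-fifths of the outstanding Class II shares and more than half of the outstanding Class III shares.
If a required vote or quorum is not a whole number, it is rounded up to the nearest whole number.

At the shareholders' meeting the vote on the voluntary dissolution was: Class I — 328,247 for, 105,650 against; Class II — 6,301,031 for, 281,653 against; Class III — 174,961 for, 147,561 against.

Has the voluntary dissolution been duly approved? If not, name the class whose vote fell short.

Class I: 2/3 of 492289 = 328192.67, rounded up to 328193; 328,193 required, 328,247 in favor — approved.
Class II: 4/5 of 7876288 = 6301030.40, rounded up to 6301031; 6,301,031 required, 6,301,031 in favor — approved.
Class III: a majority of 349809 is 174905; 174,905 required, 174,961 in favor — approved.

Approved — every class gave the required vote.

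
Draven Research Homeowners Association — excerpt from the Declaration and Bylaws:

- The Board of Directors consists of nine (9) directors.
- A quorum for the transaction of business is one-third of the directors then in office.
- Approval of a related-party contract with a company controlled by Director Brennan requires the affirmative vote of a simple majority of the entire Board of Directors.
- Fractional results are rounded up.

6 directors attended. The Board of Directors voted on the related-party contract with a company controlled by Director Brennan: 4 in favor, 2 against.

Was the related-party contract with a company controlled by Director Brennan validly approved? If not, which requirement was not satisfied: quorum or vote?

Invalid — vote requirement not satisfied.

Quorum: 6 present; quorum is 3. Satisfied.
Vote: the related-party contract with a company controlled by Director Brennan requires a majority of the entire Board of Directors (9). A majority of 9 is 5, so 5 affirmative votes are needed; 4 voted in favor. Not satisfied.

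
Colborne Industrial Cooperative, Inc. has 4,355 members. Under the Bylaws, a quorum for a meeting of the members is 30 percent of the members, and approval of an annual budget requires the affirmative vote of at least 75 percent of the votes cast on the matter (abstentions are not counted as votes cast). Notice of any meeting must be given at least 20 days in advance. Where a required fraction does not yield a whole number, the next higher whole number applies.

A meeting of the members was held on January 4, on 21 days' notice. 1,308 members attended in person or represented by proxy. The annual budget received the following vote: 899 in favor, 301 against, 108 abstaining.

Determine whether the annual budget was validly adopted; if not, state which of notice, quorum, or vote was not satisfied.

Invalid — vote requirement not satisfied.

Notice: 21 days given; 20 required. Satisfied.
Quorum: 30% of 4,355 = 1,306.50, rounded up to 1,307; 1,308 present. Satisfied.
Vote: requires three-fourths of the votes cast (1,308 − 108 abstaining = 1,200); 3/4 of 1200 = 900, so 900 needed; 899 in favor. Not satisfied.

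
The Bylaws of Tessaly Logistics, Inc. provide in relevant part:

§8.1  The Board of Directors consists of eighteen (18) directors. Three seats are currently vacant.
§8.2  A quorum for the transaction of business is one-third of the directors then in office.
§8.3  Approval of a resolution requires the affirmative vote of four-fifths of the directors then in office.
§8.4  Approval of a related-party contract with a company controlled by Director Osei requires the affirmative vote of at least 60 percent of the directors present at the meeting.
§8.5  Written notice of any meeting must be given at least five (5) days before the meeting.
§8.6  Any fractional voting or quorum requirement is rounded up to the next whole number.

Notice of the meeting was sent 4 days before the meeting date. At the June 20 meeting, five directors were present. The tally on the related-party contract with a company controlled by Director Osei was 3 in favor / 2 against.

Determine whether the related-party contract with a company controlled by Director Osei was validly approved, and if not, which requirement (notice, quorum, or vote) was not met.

Notice: 4 days given; 5 required (4 < 5). Not satisfied.
Quorum: 5 present; quorum is 5. Satisfied.
Vote: the related-party contract with a company controlled by Director Osei requires three-fifths of the directors present (5). 3/5 of 5 = 3, so 3 affirmative votes are needed; 3 voted in favor. Satisfied.

Invalid — notice requirement not satisfied.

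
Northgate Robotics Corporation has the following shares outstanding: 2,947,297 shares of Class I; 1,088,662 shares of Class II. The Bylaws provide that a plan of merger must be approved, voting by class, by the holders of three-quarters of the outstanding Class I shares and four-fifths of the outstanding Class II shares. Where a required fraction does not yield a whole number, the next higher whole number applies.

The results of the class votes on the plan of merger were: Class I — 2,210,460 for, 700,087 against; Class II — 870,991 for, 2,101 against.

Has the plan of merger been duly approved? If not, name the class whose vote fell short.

Class I: 3/4 of 2947297 = 2210472.75, rounded up to 2210473; 2,210,473 required, 2,210,460 in favor — not approved.
Class II: 4/5 of 1088662 = 870929.60, rounded up to 870930; 870,930 required, 870,991 in favor — approved.

Not approved — the Class I shares did not give the required vote.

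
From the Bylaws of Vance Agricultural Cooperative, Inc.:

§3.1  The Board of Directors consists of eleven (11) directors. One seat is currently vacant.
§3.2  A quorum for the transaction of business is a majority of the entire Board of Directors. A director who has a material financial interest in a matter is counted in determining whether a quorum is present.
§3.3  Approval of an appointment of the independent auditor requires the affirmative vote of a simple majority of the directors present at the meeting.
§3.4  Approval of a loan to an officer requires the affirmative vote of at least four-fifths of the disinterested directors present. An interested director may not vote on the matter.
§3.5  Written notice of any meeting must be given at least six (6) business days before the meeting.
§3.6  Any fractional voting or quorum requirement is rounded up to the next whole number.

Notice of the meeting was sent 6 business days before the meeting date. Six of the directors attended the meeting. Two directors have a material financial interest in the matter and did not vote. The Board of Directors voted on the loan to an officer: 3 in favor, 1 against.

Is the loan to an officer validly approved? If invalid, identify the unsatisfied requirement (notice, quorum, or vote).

Notice: 6 business days given; 6 required (6 ≥ 6). Satisfied.
Quorum: 6 present (interested directors count toward quorum); quorum is 6. Satisfied.
Vote: the loan to an officer requires four-fifths of the disinterested directors present (6 − 2 = 4). 4/5 of 4 = 3.20, rounded up to 4, so 4 affirmative votes are needed; 3 voted in favor. Not satisfied.

Invalid — vote requirement not satisfied.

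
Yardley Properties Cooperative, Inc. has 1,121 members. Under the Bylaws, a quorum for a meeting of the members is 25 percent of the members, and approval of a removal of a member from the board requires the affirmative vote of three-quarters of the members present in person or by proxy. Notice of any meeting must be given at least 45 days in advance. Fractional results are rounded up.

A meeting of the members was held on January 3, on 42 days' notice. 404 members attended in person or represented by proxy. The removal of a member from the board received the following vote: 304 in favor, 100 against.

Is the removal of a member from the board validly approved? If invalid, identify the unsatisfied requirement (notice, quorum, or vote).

Notice: 42 days given; 45 required. Not satisfied.
Quorum: 25% of 1,121 = 280.25, rounded up to 281; 404 present. Satisfied.
Vote: requires three-fourths of those present (404); 3/4 of 404 = 303, so 303 needed; 304 in favor. Satisfied.

Invalid — notice requirement not satisfied.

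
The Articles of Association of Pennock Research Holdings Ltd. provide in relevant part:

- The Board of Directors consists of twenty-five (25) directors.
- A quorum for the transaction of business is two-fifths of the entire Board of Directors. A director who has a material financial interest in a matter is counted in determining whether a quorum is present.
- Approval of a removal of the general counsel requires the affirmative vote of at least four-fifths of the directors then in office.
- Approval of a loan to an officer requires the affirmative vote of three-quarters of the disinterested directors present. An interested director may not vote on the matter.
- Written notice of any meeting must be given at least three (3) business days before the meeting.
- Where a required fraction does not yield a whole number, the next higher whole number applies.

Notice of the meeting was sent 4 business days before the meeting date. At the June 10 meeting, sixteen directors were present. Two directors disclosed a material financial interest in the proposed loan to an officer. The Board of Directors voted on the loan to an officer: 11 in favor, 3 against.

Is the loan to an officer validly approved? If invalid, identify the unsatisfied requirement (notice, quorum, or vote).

Notice: 4 business days given; 3 required (4 ≥ 3). Satisfied.
Quorum: 16 present (interested directors count toward quorum); quorum is 10. Satisfied.
Vote: the loan to an officer requires three-fourths of the disinterested directors present (16 − 2 = 14). 3/4 of 14 = 10.50, rounded up to 11, so 11 affirmative votes are needed; 11 voted in favor. Satisfied.

Valid — all requirements satisfied.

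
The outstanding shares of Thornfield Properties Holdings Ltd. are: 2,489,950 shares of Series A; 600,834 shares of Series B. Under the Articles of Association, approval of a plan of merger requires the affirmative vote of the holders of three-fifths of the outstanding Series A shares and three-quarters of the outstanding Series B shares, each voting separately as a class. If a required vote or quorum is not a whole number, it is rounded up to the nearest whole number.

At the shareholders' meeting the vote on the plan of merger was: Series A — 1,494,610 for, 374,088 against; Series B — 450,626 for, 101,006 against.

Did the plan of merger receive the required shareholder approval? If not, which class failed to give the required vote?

Approved — every class gave the required vote.

Series A: 3/5 of 2489950 = 1493970; 1,493,970 required, 1,494,610 in favor — approved.
Series B: 3/4 of 600834 = 450625.50, rounded up to 450626; 450,626 required, 450,626 in favor — approved.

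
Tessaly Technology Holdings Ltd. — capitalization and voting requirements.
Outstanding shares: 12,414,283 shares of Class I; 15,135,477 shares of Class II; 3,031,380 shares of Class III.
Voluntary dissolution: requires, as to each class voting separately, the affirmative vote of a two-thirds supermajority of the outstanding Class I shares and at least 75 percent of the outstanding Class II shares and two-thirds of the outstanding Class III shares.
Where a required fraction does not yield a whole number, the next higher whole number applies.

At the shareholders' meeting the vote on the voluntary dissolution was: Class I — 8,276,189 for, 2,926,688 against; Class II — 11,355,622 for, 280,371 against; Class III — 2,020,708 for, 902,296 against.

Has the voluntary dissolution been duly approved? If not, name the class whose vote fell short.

Not approved — the Class III shares did not give the required vote.

Class I: 2/3 of 12414283 = 8276188.67, rounded up to 8276189; 8,276,189 required, 8,276,189 in favor — approved.
Class II: 3/4 of 15135477 = 11351607.75, rounded up to 11351608; 11,351,608 required, 11,355,622 in favor — approved.
Class III: 2/3 of 3031380 = 2020920; 2,020,920 required, 2,020,708 in favor — not approved.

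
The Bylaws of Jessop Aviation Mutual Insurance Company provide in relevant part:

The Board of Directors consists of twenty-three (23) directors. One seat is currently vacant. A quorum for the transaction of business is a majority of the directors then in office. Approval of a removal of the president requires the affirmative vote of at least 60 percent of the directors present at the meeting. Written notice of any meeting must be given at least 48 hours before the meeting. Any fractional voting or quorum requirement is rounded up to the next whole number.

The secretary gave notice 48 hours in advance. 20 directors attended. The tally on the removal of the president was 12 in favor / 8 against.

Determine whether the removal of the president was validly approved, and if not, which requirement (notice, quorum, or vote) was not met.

Notice: 48 hours given; 48 required (48 ≥ 48). Satisfied.
Quorum: 20 present; quorum is 12. Satisfied.
Vote: the removal of the president requires three-fifths of the directors present (20). 3/5 of 20 = 12, so 12 affirmative votes are needed; 12 voted in favor. Satisfied.

Valid — all requirements satisfied.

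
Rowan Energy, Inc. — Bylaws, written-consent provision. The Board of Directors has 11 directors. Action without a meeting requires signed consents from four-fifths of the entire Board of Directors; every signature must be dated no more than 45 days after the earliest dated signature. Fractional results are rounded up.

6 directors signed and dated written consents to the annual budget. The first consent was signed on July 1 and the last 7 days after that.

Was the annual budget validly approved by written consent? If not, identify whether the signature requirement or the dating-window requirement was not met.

Not effective — insufficient signatures.

Signatures required: four-fifths of 11 — 4/5 of 11 = 8.80, rounded up to 9, so 9 needed; 6 signed. Insufficient.
Dating window: the latest signature is 7 days after the earliest; the limit is 45 days. Within the window.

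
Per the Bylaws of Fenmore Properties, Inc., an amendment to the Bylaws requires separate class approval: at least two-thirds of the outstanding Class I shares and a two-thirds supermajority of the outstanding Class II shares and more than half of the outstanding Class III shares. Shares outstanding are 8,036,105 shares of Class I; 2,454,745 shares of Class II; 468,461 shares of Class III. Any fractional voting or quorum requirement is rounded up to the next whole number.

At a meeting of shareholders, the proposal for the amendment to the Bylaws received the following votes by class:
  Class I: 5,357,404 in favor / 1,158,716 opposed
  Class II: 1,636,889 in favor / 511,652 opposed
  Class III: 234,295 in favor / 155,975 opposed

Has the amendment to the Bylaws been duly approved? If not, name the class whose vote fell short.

Class I: 2/3 of 8036105 = 5357403.33, rounded up to 5357404; 5,357,404 required, 5,357,404 in favor — approved.
Class II: 2/3 of 2454745 = 1636496.67, rounded up to 1636497; 1,636,497 required, 1,636,889 in favor — approved.
Class III: a majority of 468461 is 234231; 234,231 required, 234,295 in favor — approved.

Approved — every class gave the required vote.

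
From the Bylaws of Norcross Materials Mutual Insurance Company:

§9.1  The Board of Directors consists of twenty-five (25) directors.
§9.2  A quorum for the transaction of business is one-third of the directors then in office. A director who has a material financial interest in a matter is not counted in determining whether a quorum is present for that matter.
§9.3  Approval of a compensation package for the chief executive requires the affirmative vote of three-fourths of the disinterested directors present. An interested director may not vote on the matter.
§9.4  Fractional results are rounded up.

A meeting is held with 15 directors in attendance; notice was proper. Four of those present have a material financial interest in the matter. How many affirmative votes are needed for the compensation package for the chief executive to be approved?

The compensation package for the chief executive requires three-fourths of the disinterested directors present (15 − 4 = 11).
3/4 of 11 = 8.25, rounded up to 9.

9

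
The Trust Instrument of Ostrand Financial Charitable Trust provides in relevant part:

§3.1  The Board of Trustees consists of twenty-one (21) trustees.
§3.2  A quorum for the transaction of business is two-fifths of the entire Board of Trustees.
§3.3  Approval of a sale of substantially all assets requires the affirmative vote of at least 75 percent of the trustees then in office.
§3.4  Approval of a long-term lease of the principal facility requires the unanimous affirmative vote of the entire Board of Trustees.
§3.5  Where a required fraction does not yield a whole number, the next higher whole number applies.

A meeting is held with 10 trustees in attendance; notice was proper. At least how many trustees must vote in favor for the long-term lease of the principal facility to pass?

The long-term lease of the principal facility requires the unanimous vote of the entire Board of Trustees (21).
Unanimous means all 21.
(Only 10 can vote, so the long-term lease of the principal facility cannot pass at this meeting, but the required vote is still 21.)

21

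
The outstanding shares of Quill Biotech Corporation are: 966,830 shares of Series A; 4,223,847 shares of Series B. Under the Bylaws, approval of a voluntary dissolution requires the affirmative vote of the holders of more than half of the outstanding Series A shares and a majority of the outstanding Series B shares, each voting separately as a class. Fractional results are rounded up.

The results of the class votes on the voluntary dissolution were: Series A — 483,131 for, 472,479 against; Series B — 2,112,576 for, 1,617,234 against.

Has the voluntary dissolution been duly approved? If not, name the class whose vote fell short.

Series A: a majority of 966830 is 483416; 483,416 required, 483,131 in favor — not approved.
Series B: a majority of 4223847 is 2111924; 2,111,924 required, 2,112,576 in favor — approved.

Not approved — the Series A shares did not give the required vote.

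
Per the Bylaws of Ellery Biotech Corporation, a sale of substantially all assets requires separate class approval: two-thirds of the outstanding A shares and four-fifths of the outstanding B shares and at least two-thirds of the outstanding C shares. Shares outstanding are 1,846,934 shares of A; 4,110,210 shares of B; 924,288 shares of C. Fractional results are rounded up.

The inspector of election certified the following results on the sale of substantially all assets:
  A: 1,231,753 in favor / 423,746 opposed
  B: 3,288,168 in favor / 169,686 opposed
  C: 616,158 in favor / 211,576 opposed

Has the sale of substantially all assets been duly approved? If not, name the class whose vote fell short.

Not approved — the C shares did not give the required vote.

A: 2/3 of 1846934 = 1231289.33, rounded up to 1231290; 1,231,290 required, 1,231,753 in favor — approved.
B: 4/5 of 4110210 = 3288168; 3,288,168 required, 3,288,168 in favor — approved.
C: 2/3 of 924288 = 616192; 616,192 required, 616,158 in favor — not approved.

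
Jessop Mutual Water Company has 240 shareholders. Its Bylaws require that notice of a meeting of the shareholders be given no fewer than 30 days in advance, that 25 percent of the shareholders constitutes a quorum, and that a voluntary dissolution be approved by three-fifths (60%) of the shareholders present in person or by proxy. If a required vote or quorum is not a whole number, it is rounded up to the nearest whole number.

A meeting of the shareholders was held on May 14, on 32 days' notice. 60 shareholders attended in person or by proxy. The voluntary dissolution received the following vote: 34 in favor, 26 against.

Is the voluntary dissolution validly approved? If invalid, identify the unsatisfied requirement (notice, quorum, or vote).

Notice: 32 days given; 30 required. Satisfied.
Quorum: 25% of 240 = 60; 60 present. Satisfied.
Vote: requires three-fifths of those present (60); 3/5 of 60 = 36, so 36 needed; 34 in favor. Not satisfied.

Invalid — vote requirement not satisfied.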